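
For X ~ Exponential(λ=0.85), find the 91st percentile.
2.8329

We have X ~ Exponential(λ=0.85).

We want to find x such that P(X ≤ x) = 0.91.

This is the 91st percentile, which means 91% of values fall below this point.

Using the inverse CDF (quantile function):
x = F⁻¹(0.91) = 2.8329

Verification: P(X ≤ 2.8329) = 0.91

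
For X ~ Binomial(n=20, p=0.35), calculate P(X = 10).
0.068614

We have X ~ Binomial(n=20, p=0.35).

For a Binomial distribution, the PMF gives us the probability of each outcome.

Using the PMF formula:
P(X = 10) = 0.068614

Rounded to 4 decimal places: 0.0686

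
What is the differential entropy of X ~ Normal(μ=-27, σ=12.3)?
3.9285 nats

We have X ~ Normal(μ=-27, σ=12.3).

The differential entropy measures the uncertainty or information content of the distribution.

For a Normal distribution with μ=-27, σ=12.3:
h(X) = 3.9285 nats

(In bits, this would be 5.6677 bits.)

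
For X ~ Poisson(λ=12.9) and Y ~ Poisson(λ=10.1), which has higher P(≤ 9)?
Y has higher probability (P(Y ≤ 9) = 0.4455 > P(X ≤ 9) = 0.1725)

Compute P(≤ 9) for each distribution:

X ~ Poisson(λ=12.9):
P(X ≤ 9) = 0.1725

Y ~ Poisson(λ=10.1):
P(Y ≤ 9) = 0.4455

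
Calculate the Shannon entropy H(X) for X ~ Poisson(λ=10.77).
2.5992 nats

We have X ~ Poisson(λ=10.77).

The Shannon entropy measures the uncertainty or information content of the distribution.

For a Poisson distribution with λ=10.77:
H(X) = 2.5992 nats

(In bits, this would be 3.7498 bits.)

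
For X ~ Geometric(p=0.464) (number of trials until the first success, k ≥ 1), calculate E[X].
2.1552

We have X ~ Geometric(p=0.464) (number of trials until the first success, k ≥ 1).

For a Geometric distribution with p=0.464 (number of trials until the first success, k ≥ 1):
E[X] = 2.1552

This is the expected (average) value of X.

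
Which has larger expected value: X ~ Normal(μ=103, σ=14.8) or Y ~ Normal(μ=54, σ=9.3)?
X has larger mean (103.0000 > 54.0000)

Compute the expected value for each distribution:

X ~ Normal(μ=103, σ=14.8):
E[X] = 103.0000

Y ~ Normal(μ=54, σ=9.3):
E[Y] = 54.0000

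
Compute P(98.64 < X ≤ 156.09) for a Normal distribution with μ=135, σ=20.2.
0.815841

We have X ~ Normal(μ=135, σ=20.2).

To find P(98.64 < X ≤ 156.09), we use:
P(98.64 < X ≤ 156.09) = P(X ≤ 156.09) - P(X ≤ 98.64)
                 = F(156.09) - F(98.64)
                 = 0.851771 - 0.035930
                 = 0.815841

So there's approximately a 81.6% chance that X falls in this range.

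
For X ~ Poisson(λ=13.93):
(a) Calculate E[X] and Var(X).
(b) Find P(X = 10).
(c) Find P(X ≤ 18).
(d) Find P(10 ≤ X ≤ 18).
(a) E[X] = 13.9300, Var(X) = 13.9300
(b) P(X = 10) = 0.067612
(c) P(X ≤ 18) = 0.886485
(d) P(10 ≤ X ≤ 18) = 0.773730

We have X ~ Poisson(λ=13.93).

(a) Moments:
E[X] = 13.9300
Var(X) = 13.9300
σ = √Var(X) = 3.7323

(b) Point probability using PMF:
P(X = 10) = 0.067612

(c) Cumulative probability using CDF:
P(X ≤ 18) = F(18) = 0.886485

(d) Range probability:
P(10 ≤ X ≤ 18) = P(X ≤ 18) - P(X ≤ 9)
                   = F(18) - F(9)
                   = 0.886485 - 0.112755
                   = 0.773730

This means approximately 77.4% of outcomes fall in the interval [10, 18].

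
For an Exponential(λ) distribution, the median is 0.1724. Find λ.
λ = 4.0206

For X ~ Exponential(λ), the CDF is F(x) = 1 - e^(-λx).
The median m satisfies F(m) = 0.5:
1 - e^(-λm) = 0.5
e^(-λm) = 0.5
λm = ln(2)
m = ln(2) / λ

Given m = 0.1724:
λ = ln(2) / 0.1724 = 0.693147 / 0.1724 = 4.0206

Verification: ln(2) / 4.0206 = 0.1724 ✓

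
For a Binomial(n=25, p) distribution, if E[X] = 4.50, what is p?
p = 0.18

For a Binomial(n, p) distribution:
E[X] = n × p

Given n = 25 and E[X] = 4.50:
4.50 = 25 × p
p = 4.50 / 25 = 0.18

Verification: Binomial(25, 0.18) has E[X] = 4.50 ✓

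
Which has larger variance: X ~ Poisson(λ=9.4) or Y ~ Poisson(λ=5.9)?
X has larger variance (9.4000 > 5.9000)

Compute the variance for each distribution:

X ~ Poisson(λ=9.4):
Var(X) = 9.4000

Y ~ Poisson(λ=5.9):
Var(Y) = 5.9000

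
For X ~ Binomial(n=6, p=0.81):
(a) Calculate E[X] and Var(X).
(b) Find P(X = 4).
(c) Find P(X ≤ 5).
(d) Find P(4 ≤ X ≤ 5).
(a) E[X] = 4.8600, Var(X) = 0.9234
(b) P(X = 4) = 0.233098
(c) P(X ≤ 5) = 0.717570
(d) P(4 ≤ X ≤ 5) = 0.630591

We have X ~ Binomial(n=6, p=0.81).

(a) Moments:
E[X] = 4.8600
Var(X) = 0.9234
σ = √Var(X) = 0.9609

(b) Point probability using PMF:
P(X = 4) = 0.233098

(c) Cumulative probability using CDF:
P(X ≤ 5) = F(5) = 0.717570

(d) Range probability:
P(4 ≤ X ≤ 5) = P(X ≤ 5) - P(X ≤ 3)
                   = F(5) - F(3)
                   = 0.717570 - 0.086979
                   = 0.630591

This means approximately 63.1% of outcomes fall in the interval [4, 5].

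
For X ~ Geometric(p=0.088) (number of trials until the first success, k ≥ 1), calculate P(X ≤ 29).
0.930841

We have X ~ Geometric(p=0.088) (number of trials until the first success, k ≥ 1).

The CDF gives us P(X ≤ k).

Using the CDF:
P(X ≤ 29) = 0.930841

This means there's approximately a 93.1% chance that X is at most 29.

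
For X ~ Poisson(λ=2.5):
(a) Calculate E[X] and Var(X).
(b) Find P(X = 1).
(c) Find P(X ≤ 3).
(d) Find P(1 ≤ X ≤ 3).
(a) E[X] = 2.5000, Var(X) = 2.5000
(b) P(X = 1) = 0.205212
(c) P(X ≤ 3) = 0.757576
(d) P(1 ≤ X ≤ 3) = 0.675491

We have X ~ Poisson(λ=2.5).

(a) Moments:
E[X] = 2.5000
Var(X) = 2.5000
σ = √Var(X) = 1.5811

(b) Point probability using PMF:
P(X = 1) = 0.205212

(c) Cumulative probability using CDF:
P(X ≤ 3) = F(3) = 0.757576

(d) Range probability:
P(1 ≤ X ≤ 3) = P(X ≤ 3) - P(X ≤ 0)
                   = F(3) - F(0)
                   = 0.757576 - 0.082085
                   = 0.675491

This means approximately 67.5% of outcomes fall in the interval [1, 3].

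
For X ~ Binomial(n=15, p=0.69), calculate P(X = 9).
0.157477

We have X ~ Binomial(n=15, p=0.69).

For a Binomial distribution, the PMF gives us the probability of each outcome.

Using the PMF formula:
P(X = 9) = 0.157477

Rounded to 4 decimal places: 0.1575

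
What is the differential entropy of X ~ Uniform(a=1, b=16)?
2.7081 nats

We have X ~ Uniform(a=1, b=16).

The differential entropy measures the uncertainty or information content of the distribution.

For a Uniform distribution with a=1, b=16:
h(X) = 2.7081 nats

(In bits, this would be 3.9069 bits.)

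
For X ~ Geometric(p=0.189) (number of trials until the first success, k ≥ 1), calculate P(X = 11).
0.023263

We have X ~ Geometric(p=0.189) (number of trials until the first success, k ≥ 1).

For a Geometric distribution, the PMF gives us the probability of each outcome.

Using the PMF formula:
P(X = 11) = 0.023263

Rounded to 4 decimal places: 0.0233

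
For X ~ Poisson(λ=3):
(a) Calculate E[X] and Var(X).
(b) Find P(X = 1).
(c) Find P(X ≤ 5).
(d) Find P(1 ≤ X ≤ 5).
(a) E[X] = 3.0000, Var(X) = 3.0000
(b) P(X = 1) = 0.149361
(c) P(X ≤ 5) = 0.916082
(d) P(1 ≤ X ≤ 5) = 0.866295

We have X ~ Poisson(λ=3).

(a) Moments:
E[X] = 3.0000
Var(X) = 3.0000
σ = √Var(X) = 1.7321

(b) Point probability using PMF:
P(X = 1) = 0.149361

(c) Cumulative probability using CDF:
P(X ≤ 5) = F(5) = 0.916082

(d) Range probability:
P(1 ≤ X ≤ 5) = P(X ≤ 5) - P(X ≤ 0)
                   = F(5) - F(0)
                   = 0.916082 - 0.049787
                   = 0.866295

This means approximately 86.6% of outcomes fall in the interval [1, 5].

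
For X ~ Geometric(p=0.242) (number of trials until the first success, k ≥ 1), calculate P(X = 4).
0.105396

We have X ~ Geometric(p=0.242) (number of trials until the first success, k ≥ 1).

For a Geometric distribution, the PMF gives us the probability of each outcome.

Using the PMF formula:
P(X = 4) = 0.105396

Rounded to 4 decimal places: 0.1054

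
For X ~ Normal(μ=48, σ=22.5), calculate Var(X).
506.2500

We have X ~ Normal(μ=48, σ=22.5).

For a Normal distribution with μ=48, σ=22.5:
Var(X) = 506.2500

The variance measures the spread of the distribution around the mean.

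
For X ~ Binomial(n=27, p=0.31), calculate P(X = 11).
0.087452

We have X ~ Binomial(n=27, p=0.31).

For a Binomial distribution, the PMF gives us the probability of each outcome.

Using the PMF formula:
P(X = 11) = 0.087452

Rounded to 4 decimal places: 0.0875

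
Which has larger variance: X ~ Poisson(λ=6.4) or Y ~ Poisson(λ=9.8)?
Y has larger variance (9.8000 > 6.4000)

Compute the variance for each distribution:

X ~ Poisson(λ=6.4):
Var(X) = 6.4000

Y ~ Poisson(λ=9.8):
Var(Y) = 9.8000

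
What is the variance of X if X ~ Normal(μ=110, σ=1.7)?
2.8900

We have X ~ Normal(μ=110, σ=1.7).

For a Normal distribution with μ=110, σ=1.7:
Var(X) = 2.8900

The variance measures the spread of the distribution around the mean.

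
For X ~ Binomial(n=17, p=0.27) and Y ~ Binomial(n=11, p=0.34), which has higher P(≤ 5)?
Y has higher probability (P(Y ≤ 5) = 0.8676 > P(X ≤ 5) = 0.7011)

Compute P(≤ 5) for each distribution:

X ~ Binomial(n=17, p=0.27):
P(X ≤ 5) = 0.7011

Y ~ Binomial(n=11, p=0.34):
P(Y ≤ 5) = 0.8676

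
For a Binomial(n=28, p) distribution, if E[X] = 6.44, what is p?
p = 0.23

For a Binomial(n, p) distribution:
E[X] = n × p

Given n = 28 and E[X] = 6.44:
6.44 = 28 × p
p = 6.44 / 28 = 0.23

Verification: Binomial(28, 0.23) has E[X] = 6.44 ✓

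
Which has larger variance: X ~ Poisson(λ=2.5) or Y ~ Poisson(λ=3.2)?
Y has larger variance (3.2000 > 2.5000)

Compute the variance for each distribution:

X ~ Poisson(λ=2.5):
Var(X) = 2.5000

Y ~ Poisson(λ=3.2):
Var(Y) = 3.2000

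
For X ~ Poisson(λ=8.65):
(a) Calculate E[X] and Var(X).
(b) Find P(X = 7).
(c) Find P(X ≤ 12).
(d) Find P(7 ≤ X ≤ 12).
(a) E[X] = 8.6500, Var(X) = 8.6500
(b) P(X = 7) = 0.125903
(c) P(X ≤ 12) = 0.899740
(d) P(7 ≤ X ≤ 12) = 0.659197

We have X ~ Poisson(λ=8.65).

(a) Moments:
E[X] = 8.6500
Var(X) = 8.6500
σ = √Var(X) = 2.9411

(b) Point probability using PMF:
P(X = 7) = 0.125903

(c) Cumulative probability using CDF:
P(X ≤ 12) = F(12) = 0.899740

(d) Range probability:
P(7 ≤ X ≤ 12) = P(X ≤ 12) - P(X ≤ 6)
                   = F(12) - F(6)
                   = 0.899740 - 0.240543
                   = 0.659197

This means approximately 65.9% of outcomes fall in the interval [7, 12].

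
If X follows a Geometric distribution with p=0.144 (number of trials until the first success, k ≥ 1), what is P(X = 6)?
0.066181

We have X ~ Geometric(p=0.144) (number of trials until the first success, k ≥ 1).

For a Geometric distribution, the PMF gives us the probability of each outcome.

Using the PMF formula:
P(X = 6) = 0.066181

Rounded to 4 decimal places: 0.0662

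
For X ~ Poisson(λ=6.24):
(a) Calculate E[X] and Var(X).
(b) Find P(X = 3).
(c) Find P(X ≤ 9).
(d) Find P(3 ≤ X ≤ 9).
(a) E[X] = 6.2400, Var(X) = 6.2400
(b) P(X = 3) = 0.078960
(c) P(X ≤ 9) = 0.898565
(d) P(3 ≤ X ≤ 9) = 0.846487

We have X ~ Poisson(λ=6.24).

(a) Moments:
E[X] = 6.2400
Var(X) = 6.2400
σ = √Var(X) = 2.4980

(b) Point probability using PMF:
P(X = 3) = 0.078960

(c) Cumulative probability using CDF:
P(X ≤ 9) = F(9) = 0.898565

(d) Range probability:
P(3 ≤ X ≤ 9) = P(X ≤ 9) - P(X ≤ 2)
                   = F(9) - F(2)
                   = 0.898565 - 0.052078
                   = 0.846487

This means approximately 84.6% of outcomes fall in the interval [3, 9].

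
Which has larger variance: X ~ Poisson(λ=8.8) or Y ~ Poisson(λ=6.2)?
X has larger variance (8.8000 > 6.2000)

Compute the variance for each distribution:

X ~ Poisson(λ=8.8):
Var(X) = 8.8000

Y ~ Poisson(λ=6.2):
Var(Y) = 6.2000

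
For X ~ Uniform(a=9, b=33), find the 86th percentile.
29.6400

We have X ~ Uniform(a=9, b=33).

We want to find x such that P(X ≤ x) = 0.86.

This is the 86th percentile, which means 86% of values fall below this point.

Using the inverse CDF (quantile function):
x = F⁻¹(0.86) = 29.6400

Verification: P(X ≤ 29.6400) = 0.86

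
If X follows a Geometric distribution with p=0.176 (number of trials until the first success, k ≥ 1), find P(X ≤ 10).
0.855698

We have X ~ Geometric(p=0.176) (number of trials until the first success, k ≥ 1).

The CDF gives us P(X ≤ k).

Using the CDF:
P(X ≤ 10) = 0.855698

This means there's approximately a 85.6% chance that X is at most 10.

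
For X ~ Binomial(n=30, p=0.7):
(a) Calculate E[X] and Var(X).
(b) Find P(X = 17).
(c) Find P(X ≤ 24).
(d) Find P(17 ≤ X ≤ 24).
(a) E[X] = 21.0000, Var(X) = 6.3000
(b) P(X = 17) = 0.044418
(c) P(X ≤ 24) = 0.923405
(d) P(17 ≤ X ≤ 24) = 0.883353

We have X ~ Binomial(n=30, p=0.7).

(a) Moments:
E[X] = 21.0000
Var(X) = 6.3000
σ = √Var(X) = 2.5100

(b) Point probability using PMF:
P(X = 17) = 0.044418

(c) Cumulative probability using CDF:
P(X ≤ 24) = F(24) = 0.923405

(d) Range probability:
P(17 ≤ X ≤ 24) = P(X ≤ 24) - P(X ≤ 16)
                   = F(24) - F(16)
                   = 0.923405 - 0.040053
                   = 0.883353

This means approximately 88.3% of outcomes fall in the interval [17, 24].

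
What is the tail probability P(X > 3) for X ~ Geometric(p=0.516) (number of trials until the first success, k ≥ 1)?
0.113380

We have X ~ Geometric(p=0.516) (number of trials until the first success, k ≥ 1).

P(X > 3) = 1 - P(X ≤ 3)
                = 1 - F(3)
                = 1 - 0.886620
                = 0.113380

So there's approximately a 11.3% chance that X exceeds 3.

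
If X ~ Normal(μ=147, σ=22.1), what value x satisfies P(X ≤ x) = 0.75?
161.9062

We have X ~ Normal(μ=147, σ=22.1).

We want to find x such that P(X ≤ x) = 0.75.

This is the 75th percentile, which means 75% of values fall below this point.

Using the inverse CDF (quantile function):
x = F⁻¹(0.75) = 161.9062

Verification: P(X ≤ 161.9062) = 0.75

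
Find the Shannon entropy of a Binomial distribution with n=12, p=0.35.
1.9167 nats

We have X ~ Binomial(n=12, p=0.35).

The Shannon entropy measures the uncertainty or information content of the distribution.

For a Binomial distribution with n=12, p=0.35:
H(X) = 1.9167 nats

(In bits, this would be 2.7652 bits.)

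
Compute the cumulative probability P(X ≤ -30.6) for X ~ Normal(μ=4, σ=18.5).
0.030723

We have X ~ Normal(μ=4, σ=18.5).

The CDF gives us P(X ≤ k).

Using the CDF:
P(X ≤ -30.6) = 0.030723

This means there's approximately a 3.1% chance that X is at most -30.6.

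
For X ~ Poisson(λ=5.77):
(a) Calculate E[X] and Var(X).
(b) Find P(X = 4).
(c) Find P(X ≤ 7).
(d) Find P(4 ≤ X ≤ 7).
(a) E[X] = 5.7700, Var(X) = 5.7700
(b) P(X = 4) = 0.144083
(c) P(X ≤ 7) = 0.774993
(d) P(4 ≤ X ≤ 7) = 0.602055

We have X ~ Poisson(λ=5.77).

(a) Moments:
E[X] = 5.7700
Var(X) = 5.7700
σ = √Var(X) = 2.4021

(b) Point probability using PMF:
P(X = 4) = 0.144083

(c) Cumulative probability using CDF:
P(X ≤ 7) = F(7) = 0.774993

(d) Range probability:
P(4 ≤ X ≤ 7) = P(X ≤ 7) - P(X ≤ 3)
                   = F(7) - F(3)
                   = 0.774993 - 0.172938
                   = 0.602055

This means approximately 60.2% of outcomes fall in the interval [4, 7].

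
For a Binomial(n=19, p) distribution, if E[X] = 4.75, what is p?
p = 0.25

For a Binomial(n, p) distribution:
E[X] = n × p

Given n = 19 and E[X] = 4.75:
4.75 = 19 × p
p = 4.75 / 19 = 0.25

Verification: Binomial(19, 0.25) has E[X] = 4.75 ✓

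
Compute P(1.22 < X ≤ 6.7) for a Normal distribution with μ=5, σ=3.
0.610695

We have X ~ Normal(μ=5, σ=3).

To find P(1.22 < X ≤ 6.7), we use:
P(1.22 < X ≤ 6.7) = P(X ≤ 6.7) - P(X ≤ 1.22)
                 = F(6.7) - F(1.22)
                 = 0.714530 - 0.103835
                 = 0.610695

So there's approximately a 61.1% chance that X falls in this range.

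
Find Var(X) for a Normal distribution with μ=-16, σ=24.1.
580.8100

We have X ~ Normal(μ=-16, σ=24.1).

For a Normal distribution with μ=-16, σ=24.1:
Var(X) = 580.8100

The variance measures the spread of the distribution around the mean.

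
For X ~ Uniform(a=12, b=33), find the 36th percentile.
19.5600

We have X ~ Uniform(a=12, b=33).

We want to find x such that P(X ≤ x) = 0.36.

This is the 36th percentile, which means 36% of values fall below this point.

Using the inverse CDF (quantile function):
x = F⁻¹(0.36) = 19.5600

Verification: P(X ≤ 19.5600) = 0.36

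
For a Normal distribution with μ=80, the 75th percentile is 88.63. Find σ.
σ = 12.7949

For X ~ Normal(μ, σ), the p-th percentile satisfies x = μ + z_p × σ,
where z_p = Φ⁻¹(p) is the standard normal quantile.

Step 1: z_{0.75} = Φ⁻¹(0.75) = 0.6745

Step 2: Solve for σ:
88.63 = 80 + 0.6745 × σ
σ = (88.63 - 80) / 0.6745
σ = 8.63 / 0.6745
σ = 12.7949

Verification: μ + z × σ = 80 + 0.6745 × 12.7949 = 88.63 ✓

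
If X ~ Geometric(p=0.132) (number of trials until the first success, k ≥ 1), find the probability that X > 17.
0.090123

We have X ~ Geometric(p=0.132) (number of trials until the first success, k ≥ 1).

P(X > 17) = 1 - P(X ≤ 17)
                = 1 - F(17)
                = 1 - 0.909877
                = 0.090123

So there's approximately a 9.0% chance that X exceeds 17.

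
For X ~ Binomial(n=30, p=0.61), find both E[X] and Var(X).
E[X] = 18.3000, Var(X) = 7.1370

We have X ~ Binomial(n=30, p=0.61).

For a Binomial distribution with n=30, p=0.61:

Expected value:
E[X] = 18.3000

Variance:
Var(X) = 7.1370

Standard deviation:
σ = √Var(X) = 2.6715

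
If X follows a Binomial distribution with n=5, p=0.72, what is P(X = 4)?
0.376234

We have X ~ Binomial(n=5, p=0.72).

For a Binomial distribution, the PMF gives us the probability of each outcome.

Using the PMF formula:
P(X = 4) = 0.376234

Rounded to 4 decimal places: 0.3762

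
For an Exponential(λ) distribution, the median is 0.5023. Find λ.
λ = 1.3799

For X ~ Exponential(λ), the CDF is F(x) = 1 - e^(-λx).
The median m satisfies F(m) = 0.5:
1 - e^(-λm) = 0.5
e^(-λm) = 0.5
λm = ln(2)
m = ln(2) / λ

Given m = 0.5023:
λ = ln(2) / 0.5023 = 0.693147 / 0.5023 = 1.3799

Verification: ln(2) / 1.3799 = 0.5023 ✓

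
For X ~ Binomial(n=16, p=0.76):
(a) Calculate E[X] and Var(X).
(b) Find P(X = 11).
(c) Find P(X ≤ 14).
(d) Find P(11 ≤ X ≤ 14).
(a) E[X] = 12.1600, Var(X) = 2.9184
(b) P(X = 11) = 0.169937
(c) P(X ≤ 14) = 0.925017
(d) P(11 ≤ X ≤ 14) = 0.760883

We have X ~ Binomial(n=16, p=0.76).

(a) Moments:
E[X] = 12.1600
Var(X) = 2.9184
σ = √Var(X) = 1.7083

(b) Point probability using PMF:
P(X = 11) = 0.169937

(c) Cumulative probability using CDF:
P(X ≤ 14) = F(14) = 0.925017

(d) Range probability:
P(11 ≤ X ≤ 14) = P(X ≤ 14) - P(X ≤ 10)
                   = F(14) - F(10)
                   = 0.925017 - 0.164134
                   = 0.760883

This means approximately 76.1% of outcomes fall in the interval [11, 14].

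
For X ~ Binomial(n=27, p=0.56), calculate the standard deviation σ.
2.5793

We have X ~ Binomial(n=27, p=0.56).

For a Binomial distribution with n=27, p=0.56:
σ = √Var(X) = 2.5793

The standard deviation is the square root of the variance.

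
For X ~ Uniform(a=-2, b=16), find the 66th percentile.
9.8800

We have X ~ Uniform(a=-2, b=16).

We want to find x such that P(X ≤ x) = 0.66.

This is the 66th percentile, which means 66% of values fall below this point.

Using the inverse CDF (quantile function):
x = F⁻¹(0.66) = 9.8800

Verification: P(X ≤ 9.8800) = 0.66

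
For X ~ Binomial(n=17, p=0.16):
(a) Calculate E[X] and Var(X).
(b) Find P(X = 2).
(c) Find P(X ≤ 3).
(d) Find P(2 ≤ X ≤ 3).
(a) E[X] = 2.7200, Var(X) = 2.2848
(b) P(X = 2) = 0.254664
(c) P(X ≤ 3) = 0.715937
(d) P(2 ≤ X ≤ 3) = 0.497202

We have X ~ Binomial(n=17, p=0.16).

(a) Moments:
E[X] = 2.7200
Var(X) = 2.2848
σ = √Var(X) = 1.5116

(b) Point probability using PMF:
P(X = 2) = 0.254664

(c) Cumulative probability using CDF:
P(X ≤ 3) = F(3) = 0.715937

(d) Range probability:
P(2 ≤ X ≤ 3) = P(X ≤ 3) - P(X ≤ 1)
                   = F(3) - F(1)
                   = 0.715937 - 0.218735
                   = 0.497202

This means approximately 49.7% of outcomes fall in the interval [2, 3].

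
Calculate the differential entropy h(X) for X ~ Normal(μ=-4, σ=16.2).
4.2039 nats

We have X ~ Normal(μ=-4, σ=16.2).

The differential entropy measures the uncertainty or information content of the distribution.

For a Normal distribution with μ=-4, σ=16.2:
h(X) = 4.2039 nats

(In bits, this would be 6.0650 bits.)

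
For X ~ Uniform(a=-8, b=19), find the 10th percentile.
-5.3000

We have X ~ Uniform(a=-8, b=19).

We want to find x such that P(X ≤ x) = 0.1.

This is the 10th percentile, which means 10% of values fall below this point.

Using the inverse CDF (quantile function):
x = F⁻¹(0.1) = -5.3000

Verification: P(X ≤ -5.3000) = 0.1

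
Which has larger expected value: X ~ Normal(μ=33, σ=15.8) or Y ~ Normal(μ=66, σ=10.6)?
Y has larger mean (66.0000 > 33.0000)

Compute the expected value for each distribution:

X ~ Normal(μ=33, σ=15.8):
E[X] = 33.0000

Y ~ Normal(μ=66, σ=10.6):
E[Y] = 66.0000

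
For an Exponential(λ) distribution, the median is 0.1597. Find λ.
λ = 4.3403

For X ~ Exponential(λ), the CDF is F(x) = 1 - e^(-λx).
The median m satisfies F(m) = 0.5:
1 - e^(-λm) = 0.5
e^(-λm) = 0.5
λm = ln(2)
m = ln(2) / λ

Given m = 0.1597:
λ = ln(2) / 0.1597 = 0.693147 / 0.1597 = 4.3403

Verification: ln(2) / 4.3403 = 0.1597 ✓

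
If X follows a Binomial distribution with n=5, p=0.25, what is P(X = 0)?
0.237305

We have X ~ Binomial(n=5, p=0.25).

For a Binomial distribution, the PMF gives us the probability of each outcome.

Using the PMF formula:
P(X = 0) = 0.237305

Rounded to 4 decimal places: 0.2373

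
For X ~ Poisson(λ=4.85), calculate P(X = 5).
0.175065

We have X ~ Poisson(λ=4.85).

For a Poisson distribution, the PMF gives us the probability of each outcome.

Using the PMF formula:
P(X = 5) = 0.175065

Rounded to 4 decimal places: 0.1751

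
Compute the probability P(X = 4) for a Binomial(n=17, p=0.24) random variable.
0.222843

We have X ~ Binomial(n=17, p=0.24).

For a Binomial distribution, the PMF gives us the probability of each outcome.

Using the PMF formula:
P(X = 4) = 0.222843

Rounded to 4 decimal places: 0.2228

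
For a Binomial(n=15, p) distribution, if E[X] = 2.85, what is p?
p = 0.19

For a Binomial(n, p) distribution:
E[X] = n × p

Given n = 15 and E[X] = 2.85:
2.85 = 15 × p
p = 2.85 / 15 = 0.19

Verification: Binomial(15, 0.19) has E[X] = 2.85 ✓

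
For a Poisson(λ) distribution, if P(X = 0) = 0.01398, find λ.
λ = 4.2701

For a Poisson(λ) distribution, the PMF at 0 is:
P(X = 0) = λ^0 e^(-λ) / 0! = e^(-λ)

Given P(X = 0) = 0.01398:
e^(-λ) = 0.01398
-λ = ln(0.01398)
λ = -ln(0.01398) = 4.2701

Verification: e^(-4.2701) = 0.01398 ✓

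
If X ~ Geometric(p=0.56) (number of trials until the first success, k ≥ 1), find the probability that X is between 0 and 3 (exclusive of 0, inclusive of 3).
0.914816

We have X ~ Geometric(p=0.56) (number of trials until the first success, k ≥ 1).

To find P(0 < X ≤ 3), we use:
P(0 < X ≤ 3) = P(X ≤ 3) - P(X ≤ 0)
                 = F(3) - F(0)
                 = 0.914816 - 0.000000
                 = 0.914816

So there's approximately a 91.5% chance that X falls in this range.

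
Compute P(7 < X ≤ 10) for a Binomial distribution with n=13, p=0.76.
0.568905

We have X ~ Binomial(n=13, p=0.76).

To find P(7 < X ≤ 10), we use:
P(7 < X ≤ 10) = P(X ≤ 10) - P(X ≤ 7)
                 = F(10) - F(7)
                 = 0.636407 - 0.067502
                 = 0.568905

So there's approximately a 56.9% chance that X falls in this range.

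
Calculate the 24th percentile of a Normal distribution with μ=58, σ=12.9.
48.8887

We have X ~ Normal(μ=58, σ=12.9).

We want to find x such that P(X ≤ x) = 0.24.

This is the 24th percentile, which means 24% of values fall below this point.

Using the inverse CDF (quantile function):
x = F⁻¹(0.24) = 48.8887

Verification: P(X ≤ 48.8887) = 0.24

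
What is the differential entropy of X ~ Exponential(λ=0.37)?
1.9943 nats

We have X ~ Exponential(λ=0.37).

The differential entropy measures the uncertainty or information content of the distribution.

For an Exponential distribution with λ=0.37:
h(X) = 1.9943 nats

(In bits, this would be 2.8771 bits.)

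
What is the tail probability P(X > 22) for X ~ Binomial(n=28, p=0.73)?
0.192479

We have X ~ Binomial(n=28, p=0.73).

P(X > 22) = 1 - P(X ≤ 22)
                = 1 - F(22)
                = 1 - 0.807521
                = 0.192479

So there's approximately a 19.2% chance that X exceeds 22.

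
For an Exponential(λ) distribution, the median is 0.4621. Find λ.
λ = 1.5000

For X ~ Exponential(λ), the CDF is F(x) = 1 - e^(-λx).
The median m satisfies F(m) = 0.5:
1 - e^(-λm) = 0.5
e^(-λm) = 0.5
λm = ln(2)
m = ln(2) / λ

Given m = 0.4621:
λ = ln(2) / 0.4621 = 0.693147 / 0.4621 = 1.5000

Verification: ln(2) / 1.5000 = 0.4621 ✓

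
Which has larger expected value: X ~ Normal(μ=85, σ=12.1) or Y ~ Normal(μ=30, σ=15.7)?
X has larger mean (85.0000 > 30.0000)

Compute the expected value for each distribution:

X ~ Normal(μ=85, σ=12.1):
E[X] = 85.0000

Y ~ Normal(μ=30, σ=15.7):
E[Y] = 30.0000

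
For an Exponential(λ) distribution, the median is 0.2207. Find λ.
λ = 3.1407

For X ~ Exponential(λ), the CDF is F(x) = 1 - e^(-λx).
The median m satisfies F(m) = 0.5:
1 - e^(-λm) = 0.5
e^(-λm) = 0.5
λm = ln(2)
m = ln(2) / λ

Given m = 0.2207:
λ = ln(2) / 0.2207 = 0.693147 / 0.2207 = 3.1407

Verification: ln(2) / 3.1407 = 0.2207 ✓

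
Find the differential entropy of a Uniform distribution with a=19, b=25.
1.7918 nats

We have X ~ Uniform(a=19, b=25).

The differential entropy measures the uncertainty or information content of the distribution.

For a Uniform distribution with a=19, b=25:
h(X) = 1.7918 nats

(In bits, this would be 2.5850 bits.)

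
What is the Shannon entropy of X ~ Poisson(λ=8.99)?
2.5071 nats

We have X ~ Poisson(λ=8.99).

The Shannon entropy measures the uncertainty or information content of the distribution.

For a Poisson distribution with λ=8.99:
H(X) = 2.5071 nats

(In bits, this would be 3.6170 bits.)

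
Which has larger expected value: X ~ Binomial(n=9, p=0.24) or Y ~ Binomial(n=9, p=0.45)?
Y has larger mean (4.0500 > 2.1600)

Compute the expected value for each distribution:

X ~ Binomial(n=9, p=0.24):
E[X] = 2.1600

Y ~ Binomial(n=9, p=0.45):
E[Y] = 4.0500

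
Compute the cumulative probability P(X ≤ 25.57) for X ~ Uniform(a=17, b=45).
0.306071

We have X ~ Uniform(a=17, b=45).

The CDF gives us P(X ≤ k).

Using the CDF:
P(X ≤ 25.57) = 0.306071

This means there's approximately a 30.6% chance that X is at most 25.57.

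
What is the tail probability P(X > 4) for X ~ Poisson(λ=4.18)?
0.406283

We have X ~ Poisson(λ=4.18).

P(X > 4) = 1 - P(X ≤ 4)
                = 1 - F(4)
                = 1 - 0.593717
                = 0.406283

So there's approximately a 40.6% chance that X exceeds 4.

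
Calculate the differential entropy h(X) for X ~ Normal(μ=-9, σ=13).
3.9839 nats

We have X ~ Normal(μ=-9, σ=13).

The differential entropy measures the uncertainty or information content of the distribution.

For a Normal distribution with μ=-9, σ=13:
h(X) = 3.9839 nats

(In bits, this would be 5.7475 bits.)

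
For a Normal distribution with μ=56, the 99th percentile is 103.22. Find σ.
σ = 20.2979

For X ~ Normal(μ, σ), the p-th percentile satisfies x = μ + z_p × σ,
where z_p = Φ⁻¹(p) is the standard normal quantile.

Step 1: z_{0.99} = Φ⁻¹(0.99) = 2.3263

Step 2: Solve for σ:
103.22 = 56 + 2.3263 × σ
σ = (103.22 - 56) / 2.3263
σ = 47.22 / 2.3263
σ = 20.2979

Verification: μ + z × σ = 56 + 2.3263 × 20.2979 = 103.22 ✓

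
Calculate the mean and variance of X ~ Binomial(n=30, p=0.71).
E[X] = 21.3000, Var(X) = 6.1770

We have X ~ Binomial(n=30, p=0.71).

For a Binomial distribution with n=30, p=0.71:

Expected value:
E[X] = 21.3000

Variance:
Var(X) = 6.1770

Standard deviation:
σ = √Var(X) = 2.4854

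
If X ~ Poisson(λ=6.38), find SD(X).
2.5259

We have X ~ Poisson(λ=6.38).

For a Poisson distribution with λ=6.38:
σ = √Var(X) = 2.5259

The standard deviation is the square root of the variance.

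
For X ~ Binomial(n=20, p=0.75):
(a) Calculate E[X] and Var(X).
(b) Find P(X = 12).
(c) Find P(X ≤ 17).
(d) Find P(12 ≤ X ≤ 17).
(a) E[X] = 15.0000, Var(X) = 3.7500
(b) P(X = 12) = 0.060887
(c) P(X ≤ 17) = 0.908740
(d) P(12 ≤ X ≤ 17) = 0.867814

We have X ~ Binomial(n=20, p=0.75).

(a) Moments:
E[X] = 15.0000
Var(X) = 3.7500
σ = √Var(X) = 1.9365

(b) Point probability using PMF:
P(X = 12) = 0.060887

(c) Cumulative probability using CDF:
P(X ≤ 17) = F(17) = 0.908740

(d) Range probability:
P(12 ≤ X ≤ 17) = P(X ≤ 17) - P(X ≤ 11)
                   = F(17) - F(11)
                   = 0.908740 - 0.040925
                   = 0.867814

This means approximately 86.8% of outcomes fall in the interval [12, 17].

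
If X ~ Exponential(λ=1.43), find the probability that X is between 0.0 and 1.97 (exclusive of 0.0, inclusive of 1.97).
0.940221

We have X ~ Exponential(λ=1.43).

To find P(0.0 < X ≤ 1.97), we use:
P(0.0 < X ≤ 1.97) = P(X ≤ 1.97) - P(X ≤ 0.0)
                 = F(1.97) - F(0.0)
                 = 0.940221 - 0.000000
                 = 0.940221

So there's approximately a 94.0% chance that X falls in this range.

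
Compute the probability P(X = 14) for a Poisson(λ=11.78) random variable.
0.087024

We have X ~ Poisson(λ=11.78).

For a Poisson distribution, the PMF gives us the probability of each outcome.

Using the PMF formula:
P(X = 14) = 0.087024

Rounded to 4 decimal places: 0.0870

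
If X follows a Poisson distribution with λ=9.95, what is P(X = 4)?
0.019492

We have X ~ Poisson(λ=9.95).

For a Poisson distribution, the PMF gives us the probability of each outcome.

Using the PMF formula:
P(X = 4) = 0.019492

Rounded to 4 decimal places: 0.0195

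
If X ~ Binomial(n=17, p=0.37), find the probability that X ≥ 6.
0.646501

We have X ~ Binomial(n=17, p=0.37).

For discrete distributions, P(X ≥ 6) = 1 - P(X ≤ 5).

P(X ≤ 5) = 0.353499
P(X ≥ 6) = 1 - 0.353499 = 0.646501

So there's approximately a 64.7% chance that X is at least 6.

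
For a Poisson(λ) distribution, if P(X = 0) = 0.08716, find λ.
λ = 2.4400

For a Poisson(λ) distribution, the PMF at 0 is:
P(X = 0) = λ^0 e^(-λ) / 0! = e^(-λ)

Given P(X = 0) = 0.08716:
e^(-λ) = 0.08716
-λ = ln(0.08716)
λ = -ln(0.08716) = 2.4400

Verification: e^(-2.4400) = 0.08716 ✓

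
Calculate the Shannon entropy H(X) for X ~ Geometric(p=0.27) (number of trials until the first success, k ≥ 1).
2.1602 nats

We have X ~ Geometric(p=0.27) (number of trials until the first success, k ≥ 1).

The Shannon entropy measures the uncertainty or information content of the distribution.

For a Geometric distribution with p=0.27 (number of trials until the first success, k ≥ 1):
H(X) = 2.1602 nats

(In bits, this would be 3.1165 bits.)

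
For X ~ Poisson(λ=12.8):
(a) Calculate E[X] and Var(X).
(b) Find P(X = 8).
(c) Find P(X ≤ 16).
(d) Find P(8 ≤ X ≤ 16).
(a) E[X] = 12.8000, Var(X) = 12.8000
(b) P(X = 8) = 0.049339
(c) P(X ≤ 16) = 0.849535
(d) P(8 ≤ X ≤ 16) = 0.789612

We have X ~ Poisson(λ=12.8).

(a) Moments:
E[X] = 12.8000
Var(X) = 12.8000
σ = √Var(X) = 3.5777

(b) Point probability using PMF:
P(X = 8) = 0.049339

(c) Cumulative probability using CDF:
P(X ≤ 16) = F(16) = 0.849535

(d) Range probability:
P(8 ≤ X ≤ 16) = P(X ≤ 16) - P(X ≤ 7)
                   = F(16) - F(7)
                   = 0.849535 - 0.059923
                   = 0.789612

This means approximately 79.0% of outcomes fall in the interval [8, 16].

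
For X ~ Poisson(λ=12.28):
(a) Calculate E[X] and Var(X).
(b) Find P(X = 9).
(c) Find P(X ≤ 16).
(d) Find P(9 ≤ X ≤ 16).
(a) E[X] = 12.2800, Var(X) = 12.2800
(b) P(X = 9) = 0.081262
(c) P(X ≤ 16) = 0.882798
(d) P(9 ≤ X ≤ 16) = 0.745275

We have X ~ Poisson(λ=12.28).

(a) Moments:
E[X] = 12.2800
Var(X) = 12.2800
σ = √Var(X) = 3.5043

(b) Point probability using PMF:
P(X = 9) = 0.081262

(c) Cumulative probability using CDF:
P(X ≤ 16) = F(16) = 0.882798

(d) Range probability:
P(9 ≤ X ≤ 16) = P(X ≤ 16) - P(X ≤ 8)
                   = F(16) - F(8)
                   = 0.882798 - 0.137524
                   = 0.745275

This means approximately 74.5% of outcomes fall in the interval [9, 16].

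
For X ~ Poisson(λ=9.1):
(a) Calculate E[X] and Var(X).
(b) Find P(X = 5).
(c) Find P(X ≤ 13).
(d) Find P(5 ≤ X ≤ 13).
(a) E[X] = 9.1000, Var(X) = 9.1000
(b) P(X = 5) = 0.058069
(c) P(X ≤ 13) = 0.920999
(d) P(5 ≤ X ≤ 13) = 0.869317

We have X ~ Poisson(λ=9.1).

(a) Moments:
E[X] = 9.1000
Var(X) = 9.1000
σ = √Var(X) = 3.0166

(b) Point probability using PMF:
P(X = 5) = 0.058069

(c) Cumulative probability using CDF:
P(X ≤ 13) = F(13) = 0.920999

(d) Range probability:
P(5 ≤ X ≤ 13) = P(X ≤ 13) - P(X ≤ 4)
                   = F(13) - F(4)
                   = 0.920999 - 0.051682
                   = 0.869317

This means approximately 86.9% of outcomes fall in the interval [5, 13].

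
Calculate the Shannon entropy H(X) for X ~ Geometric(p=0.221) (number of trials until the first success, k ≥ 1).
2.3899 nats

We have X ~ Geometric(p=0.221) (number of trials until the first success, k ≥ 1).

The Shannon entropy measures the uncertainty or information content of the distribution.

For a Geometric distribution with p=0.221 (number of trials until the first success, k ≥ 1):
H(X) = 2.3899 nats

(In bits, this would be 3.4479 bits.)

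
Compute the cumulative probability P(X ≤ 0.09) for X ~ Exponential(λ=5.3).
0.379357

We have X ~ Exponential(λ=5.3).

The CDF gives us P(X ≤ k).

Using the CDF:
P(X ≤ 0.09) = 0.379357

This means there's approximately a 37.9% chance that X is at most 0.09.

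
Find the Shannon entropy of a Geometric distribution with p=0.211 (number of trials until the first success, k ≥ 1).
2.4421 nats

We have X ~ Geometric(p=0.211) (number of trials until the first success, k ≥ 1).

The Shannon entropy measures the uncertainty or information content of the distribution.

For a Geometric distribution with p=0.211 (number of trials until the first success, k ≥ 1):
H(X) = 2.4421 nats

(In bits, this would be 3.5232 bits.)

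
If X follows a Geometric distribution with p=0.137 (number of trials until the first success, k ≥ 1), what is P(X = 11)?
0.031393

We have X ~ Geometric(p=0.137) (number of trials until the first success, k ≥ 1).

For a Geometric distribution, the PMF gives us the probability of each outcome.

Using the PMF formula:
P(X = 11) = 0.031393

Rounded to 4 decimal places: 0.0314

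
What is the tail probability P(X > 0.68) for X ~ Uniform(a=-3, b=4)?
0.474286

We have X ~ Uniform(a=-3, b=4).

P(X > 0.68) = 1 - P(X ≤ 0.68)
                = 1 - F(0.68)
                = 1 - 0.525714
                = 0.474286

So there's approximately a 47.4% chance that X exceeds 0.68.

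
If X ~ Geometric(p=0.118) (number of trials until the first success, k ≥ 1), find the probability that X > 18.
0.104336

We have X ~ Geometric(p=0.118) (number of trials until the first success, k ≥ 1).

P(X > 18) = 1 - P(X ≤ 18)
                = 1 - F(18)
                = 1 - 0.895664
                = 0.104336

So there's approximately a 10.4% chance that X exceeds 18.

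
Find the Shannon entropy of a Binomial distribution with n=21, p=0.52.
2.2470 nats

We have X ~ Binomial(n=21, p=0.52).

The Shannon entropy measures the uncertainty or information content of the distribution.

For a Binomial distribution with n=21, p=0.52:
H(X) = 2.2470 nats

(In bits, this would be 3.2418 bits.)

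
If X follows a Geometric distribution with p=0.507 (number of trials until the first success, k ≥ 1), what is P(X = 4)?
0.060750

We have X ~ Geometric(p=0.507) (number of trials until the first success, k ≥ 1).

For a Geometric distribution, the PMF gives us the probability of each outcome.

Using the PMF formula:
P(X = 4) = 0.060750

Rounded to 4 decimal places: 0.0608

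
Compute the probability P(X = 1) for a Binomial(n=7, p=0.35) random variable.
0.184776

We have X ~ Binomial(n=7, p=0.35).

For a Binomial distribution, the PMF gives us the probability of each outcome.

Using the PMF formula:
P(X = 1) = 0.184776

Rounded to 4 decimal places: 0.1848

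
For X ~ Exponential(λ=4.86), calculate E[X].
0.2058

We have X ~ Exponential(λ=4.86).

For an Exponential distribution with λ=4.86:
E[X] = 0.2058

This is the expected (average) value of X.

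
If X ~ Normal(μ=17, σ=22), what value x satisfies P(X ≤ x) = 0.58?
21.4417

We have X ~ Normal(μ=17, σ=22).

We want to find x such that P(X ≤ x) = 0.58.

This is the 58th percentile, which means 58% of values fall below this point.

Using the inverse CDF (quantile function):
x = F⁻¹(0.58) = 21.4417

Verification: P(X ≤ 21.4417) = 0.58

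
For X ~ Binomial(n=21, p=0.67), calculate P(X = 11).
0.065976

We have X ~ Binomial(n=21, p=0.67).

For a Binomial distribution, the PMF gives us the probability of each outcome.

Using the PMF formula:
P(X = 11) = 0.065976

Rounded to 4 decimal places: 0.0660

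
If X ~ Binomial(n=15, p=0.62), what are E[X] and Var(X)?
E[X] = 9.3000, Var(X) = 3.5340

We have X ~ Binomial(n=15, p=0.62).

For a Binomial distribution with n=15, p=0.62:

Expected value:
E[X] = 9.3000

Variance:
Var(X) = 3.5340

Standard deviation:
σ = √Var(X) = 1.8799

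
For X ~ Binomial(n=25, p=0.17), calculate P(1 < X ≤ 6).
0.823482

We have X ~ Binomial(n=25, p=0.17).

To find P(1 < X ≤ 6), we use:
P(1 < X ≤ 6) = P(X ≤ 6) - P(X ≤ 1)
                 = F(6) - F(1)
                 = 0.881523 - 0.058041
                 = 0.823482

So there's approximately a 82.3% chance that X falls in this range.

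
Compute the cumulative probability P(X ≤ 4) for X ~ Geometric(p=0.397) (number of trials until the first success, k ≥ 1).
0.867788

We have X ~ Geometric(p=0.397) (number of trials until the first success, k ≥ 1).

The CDF gives us P(X ≤ k).

Using the CDF:
P(X ≤ 4) = 0.867788

This means there's approximately a 86.8% chance that X is at most 4.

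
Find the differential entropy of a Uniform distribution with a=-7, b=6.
2.5649 nats

We have X ~ Uniform(a=-7, b=6).

The differential entropy measures the uncertainty or information content of the distribution.

For a Uniform distribution with a=-7, b=6:
h(X) = 2.5649 nats

(In bits, this would be 3.7004 bits.)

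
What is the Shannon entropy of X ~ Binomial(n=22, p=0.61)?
2.2455 nats

We have X ~ Binomial(n=22, p=0.61).

The Shannon entropy measures the uncertainty or information content of the distribution.

For a Binomial distribution with n=22, p=0.61:
H(X) = 2.2455 nats

(In bits, this would be 3.2395 bits.)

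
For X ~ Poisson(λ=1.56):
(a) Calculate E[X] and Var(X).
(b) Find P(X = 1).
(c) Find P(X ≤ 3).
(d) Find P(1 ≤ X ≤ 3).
(a) E[X] = 1.5600, Var(X) = 1.5600
(b) P(X = 1) = 0.327812
(c) P(X ≤ 3) = 0.926603
(d) P(1 ≤ X ≤ 3) = 0.716466

We have X ~ Poisson(λ=1.56).

(a) Moments:
E[X] = 1.5600
Var(X) = 1.5600
σ = √Var(X) = 1.2490

(b) Point probability using PMF:
P(X = 1) = 0.327812

(c) Cumulative probability using CDF:
P(X ≤ 3) = F(3) = 0.926603

(d) Range probability:
P(1 ≤ X ≤ 3) = P(X ≤ 3) - P(X ≤ 0)
                   = F(3) - F(0)
                   = 0.926603 - 0.210136
                   = 0.716466

This means approximately 71.6% of outcomes fall in the interval [1, 3].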